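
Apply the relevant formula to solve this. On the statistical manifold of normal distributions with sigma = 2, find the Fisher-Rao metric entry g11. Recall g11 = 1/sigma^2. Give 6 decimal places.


For the 2-parameter normal family, the Fisher metric has:
  g11 = 1/sigma^2, g22 = 2/sigma^2.
sigma = 2, sigma^2 = 4.
g11 = 0.250000

0.250000


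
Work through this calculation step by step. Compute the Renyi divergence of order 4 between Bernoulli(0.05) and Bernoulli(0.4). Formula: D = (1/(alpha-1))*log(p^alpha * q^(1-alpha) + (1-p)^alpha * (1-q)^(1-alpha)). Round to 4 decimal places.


Renyi divergence of order alpha between Bernoulli distributions:
D = (1/(alpha-1))*log(p^alpha * q^(1-alpha) + (1-p)^alpha * (1-q)^(1-alpha)).
alpha = 4, p = 0.05, q = 0.4.
p^alpha * q^(1-alpha) = 0.05^4 * 0.4^-3 = 9.8e-05.
(1-p)^alpha * (1-q)^(1-alpha) = 0.95^4 * 0.6^-3 = 3.770862.
sum = 9.8e-05 + 3.770862 = 3.77096.
D = (1/3)*log(3.77096) = 0.4424

0.4424


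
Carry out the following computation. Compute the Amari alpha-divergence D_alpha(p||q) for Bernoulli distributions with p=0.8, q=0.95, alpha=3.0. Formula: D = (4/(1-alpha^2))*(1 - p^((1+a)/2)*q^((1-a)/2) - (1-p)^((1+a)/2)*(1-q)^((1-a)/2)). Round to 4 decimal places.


Amari alpha-divergence:
D = (4/(1-alpha^2))*(1 - p^((1+a)/2)*q^((1-a)/2) - (1-p)^((1+a)/2)*(1-q)^((1-a)/2)).
alpha = 3.0, p = 0.8, q = 0.95.
e1 = (1+alpha)/2 = 2.0, e2 = (1-alpha)/2 = -1.0.
t1 = p^e1 * q^e2 = 0.8^2.0 * 0.95^-1.0 = 0.673684.
t2 = (1-p)^e1 * (1-q)^e2 = 0.2^2.0 * 0.05^-1.0 = 0.8.
4/(1-alpha^2) = -0.5.
D = -0.5*(1 - 0.673684 - 0.8) = 0.2368

0.2368


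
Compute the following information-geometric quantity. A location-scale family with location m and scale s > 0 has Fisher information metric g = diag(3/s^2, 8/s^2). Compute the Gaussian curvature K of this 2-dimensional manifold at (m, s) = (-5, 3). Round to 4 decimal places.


The metric has the form g = (A dm^2 + B ds^2)/s^2 with A = 3, B = 8.
Substitute u = sqrt(A/B)*m: g = B*(du^2 + ds^2)/s^2, i.e. B times the
Poincare upper half-plane metric, which has constant Gaussian curvature -1.
Scaling a 2D metric by a constant c divides the Gaussian curvature by c,
so K = -1/B = -1/(8) = -0.1250 everywhere (the point (m, s) = (-5, 3) is irrelevant:
the curvature is constant).
The requested Gaussian curvature is K = -0.1250.

-0.1250


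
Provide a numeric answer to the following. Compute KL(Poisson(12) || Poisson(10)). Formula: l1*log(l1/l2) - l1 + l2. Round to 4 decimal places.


KL divergence for Poisson:
KL = l1*log(l1/l2) - l1 + l2.
l1 = 12, l2 = 10.
log(12/10) = 0.182322.
l1*log(l1/l2) = 12 * 0.182322 = 2.187859.
KL = 2.187859 - 12 + 10 = 0.1879

0.1879


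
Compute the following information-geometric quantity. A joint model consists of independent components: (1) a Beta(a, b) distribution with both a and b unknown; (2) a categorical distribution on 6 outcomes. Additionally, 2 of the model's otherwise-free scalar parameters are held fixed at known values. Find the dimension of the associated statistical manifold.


The dimension of a statistical manifold equals the number of free
(independent) real parameters of the model. For a product of independent
blocks the parameter counts add.
- Beta (a, b): 2.
- categorical on 6 outcomes (probabilities sum to 1): 6-1 = 5.
Total = 2 + 5 = 7.
2 parameter(s) fixed at known values: 7 - 2 = 5.
Dimension = 5

5


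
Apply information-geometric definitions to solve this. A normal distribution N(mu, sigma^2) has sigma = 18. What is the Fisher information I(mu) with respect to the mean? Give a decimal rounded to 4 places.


The Fisher information for the mean of a normal distribution is I(mu) = 1/sigma^2.
sigma = 18, so sigma^2 = 324.
I(mu) = 1/324 = 0.0031

0.0031


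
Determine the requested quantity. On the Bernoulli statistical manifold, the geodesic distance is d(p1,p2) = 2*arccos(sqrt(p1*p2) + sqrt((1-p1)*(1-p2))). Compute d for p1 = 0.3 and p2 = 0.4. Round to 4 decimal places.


Geodesic distance on Bernoulli manifold:
d(p1,p2) = 2*arccos(sqrt(p1*p2) + sqrt((1-p1)*(1-p2))).
sqrt(p1*p2) = sqrt(0.3*0.4) = 0.34641.
sqrt((1-p1)*(1-p2)) = sqrt(0.7*0.6) = 0.648074.
arg = 0.34641 + 0.648074 = 0.994484.
d = 2*arccos(0.994484) = 0.2102

0.2102


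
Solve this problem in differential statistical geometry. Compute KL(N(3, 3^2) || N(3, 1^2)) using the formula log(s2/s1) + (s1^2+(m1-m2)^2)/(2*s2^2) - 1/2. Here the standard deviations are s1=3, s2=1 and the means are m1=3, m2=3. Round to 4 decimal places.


KL divergence between normal distributions:
KL = log(s2/s1) + (s1^2 + (m1-m2)^2)/(2*s2^2) - 1/2.
log(1/3) = -1.098612.
(3^2 + (3-3)^2)/(2*1^2) = (9 + 0)/2 = 4.5.
KL = -1.098612 + 4.5 - 0.5 = 2.9014

2.9014


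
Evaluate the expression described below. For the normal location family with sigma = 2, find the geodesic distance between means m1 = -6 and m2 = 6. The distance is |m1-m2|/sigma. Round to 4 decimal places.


On the fixed-variance normal subfamily, geodesic distance = |m1-m2|/sigma.
|-6 - 6| = 12.
sigma = 2.
d = 12/2 = 6.0000

6.0000


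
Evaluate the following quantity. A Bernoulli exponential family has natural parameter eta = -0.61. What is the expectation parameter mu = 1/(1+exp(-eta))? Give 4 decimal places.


Dual coordinate (expectation parameter) for Bernoulli:
mu = 1/(1+exp(-eta)).
eta = -0.61.
exp(-eta) = exp(0.61) = 1.840431.
mu = 1/(1+1.840431) = 0.3521

0.3521


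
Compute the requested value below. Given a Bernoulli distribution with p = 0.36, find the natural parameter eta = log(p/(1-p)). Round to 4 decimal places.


Natural parameter for Bernoulli: eta = log(p/(1-p)).
p = 0.36, 1-p = 0.64.
p/(1-p) = 0.5625.
eta = log(0.5625) = -0.5754

-0.5754


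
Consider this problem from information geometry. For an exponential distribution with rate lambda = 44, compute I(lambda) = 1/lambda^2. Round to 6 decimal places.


Fisher information for exponential: I(lambda) = 1/lambda^2.
lambda = 44, lambda^2 = 1936.
I = 1/1936 = 0.000517

0.000517


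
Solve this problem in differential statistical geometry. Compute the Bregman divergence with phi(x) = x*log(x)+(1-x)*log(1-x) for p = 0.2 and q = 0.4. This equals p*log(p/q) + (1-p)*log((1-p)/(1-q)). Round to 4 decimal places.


Bregman divergence with negative entropy generator:
D = p*log(p/q) + (1-p)*log((1-p)/(1-q)).
p = 0.2, q = 0.4.
p*log(p/q) = 0.2*log(0.2/0.4) = -0.138629.
(1-p)*log((1-p)/(1-q)) = 0.8*log(0.8/0.6) = 0.230146.
D = -0.138629 + 0.230146 = 0.0915

0.0915


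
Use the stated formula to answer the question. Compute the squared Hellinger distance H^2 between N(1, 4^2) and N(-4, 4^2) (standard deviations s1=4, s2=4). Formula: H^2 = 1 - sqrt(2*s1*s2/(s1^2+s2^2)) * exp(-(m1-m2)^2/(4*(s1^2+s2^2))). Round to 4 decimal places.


Squared Hellinger distance for Gaussians:
H^2 = 1 - sqrt(2*s1*s2/(s1^2+s2^2)) * exp(-(m1-m2)^2/(4*(s1^2+s2^2))).
s1^2 = 16, s2^2 = 16, s1^2+s2^2 = 32.
sqrt(2*4*4/(32)) = 1.0.
(m1-m2)^2 = (5)^2 = 25.
exp(-25/(4*32)) = exp(-0.195312) = 0.822578.
H^2 = 1 - 1.0*0.822578 = 0.1774

0.1774


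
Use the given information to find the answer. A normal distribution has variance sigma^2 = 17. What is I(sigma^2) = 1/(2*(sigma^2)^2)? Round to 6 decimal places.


Fisher information for variance: I(sigma^2) = 1/(2*sigma^4).
sigma^2 = 17, so sigma^4 = 289.
I = 1/(2*289) = 1/578 = 0.001730

0.001730


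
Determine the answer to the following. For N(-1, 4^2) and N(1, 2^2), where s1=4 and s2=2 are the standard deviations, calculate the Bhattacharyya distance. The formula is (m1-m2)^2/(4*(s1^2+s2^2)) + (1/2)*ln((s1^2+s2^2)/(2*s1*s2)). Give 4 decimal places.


Bhattacharyya distance between two Gaussians:
DB = (m1-m2)^2/(4*(s1^2+s2^2)) + (1/2)*ln((s1^2+s2^2)/(2*s1*s2)).
(m1-m2)^2 = (-2)^2 = 4.
s1^2+s2^2 = 16 + 4 = 20.
term1 = 4/80 = 0.05.
term2 = 0.5*ln(20/16.0) = 0.111572.
DB = 0.05 + 0.111572 = 0.1616

0.1616


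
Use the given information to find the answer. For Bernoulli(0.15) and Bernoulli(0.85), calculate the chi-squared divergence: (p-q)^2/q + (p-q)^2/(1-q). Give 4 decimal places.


Chi-squared divergence between Bernoulli distributions:
chi^2 = (p-q)^2/q + (p-q)^2/(1-q).
p = 0.15, q = 0.85, p-q = -0.7.
(p-q)^2 = 0.49.
term1 = 0.49/0.85 = 0.576471.
term2 = 0.49/0.15 = 3.266667.
chi^2 = 0.576471 + 3.266667 = 3.8431

3.8431


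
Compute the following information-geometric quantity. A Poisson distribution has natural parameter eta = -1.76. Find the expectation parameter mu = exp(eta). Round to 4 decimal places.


Expectation parameter for Poisson exponential family:
mu = exp(eta).
eta = -1.76.
mu = exp(-1.76) = 0.1720

0.1720


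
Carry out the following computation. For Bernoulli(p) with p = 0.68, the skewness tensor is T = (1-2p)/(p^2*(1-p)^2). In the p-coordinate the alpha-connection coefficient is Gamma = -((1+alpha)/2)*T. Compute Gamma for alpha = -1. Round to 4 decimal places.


Skewness (Amari-Chentsov) tensor: T = (1-2p)/(p^2*(1-p)^2).
p = 0.68, 1-2p = -0.36, p^2 = 0.4624, (1-p)^2 = 0.1024.
T = -0.36/(0.4624 * 0.1024) = -7.602995.
In the p-coordinate, Gamma^(alpha) = Gamma^(0) - (alpha/2)*T with Gamma^(0) = (1/2)*g'(p) = -T/2,
so Gamma^(alpha) = -((1+alpha)/2)*T.
alpha = -1, -(1+alpha)/2 = 0.0.
Gamma = 0.0 * -7.602995 = 0.0000

0.0000


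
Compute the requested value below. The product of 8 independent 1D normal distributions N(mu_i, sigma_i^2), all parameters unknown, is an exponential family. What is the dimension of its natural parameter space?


Exponential family dimension calculation:
Each univariate normal has two natural parameters (mu/sigma^2 and -1/(2 sigma^2)).
With 8 independent components, dim = 2 * 8 = 16.

16


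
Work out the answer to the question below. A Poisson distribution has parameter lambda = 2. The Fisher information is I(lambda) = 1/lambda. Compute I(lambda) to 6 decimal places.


Fisher information for Poisson: I(lambda) = 1/lambda.
lambda = 2.
I(lambda) = 1/2 = 0.500000

0.500000


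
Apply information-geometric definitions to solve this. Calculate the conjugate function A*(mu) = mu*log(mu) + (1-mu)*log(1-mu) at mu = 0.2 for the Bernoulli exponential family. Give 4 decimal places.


Legendre transform for Bernoulli:
A*(mu) = mu*log(mu) + (1-mu)*log(1-mu).
mu = 0.2, 1-mu = 0.8.
mu*log(mu) = 0.2*log(0.2) = -0.321888.
(1-mu)*log(1-mu) = 0.8*log(0.8) = -0.178515.
A* = -0.321888 + -0.178515 = -0.5004

-0.5004


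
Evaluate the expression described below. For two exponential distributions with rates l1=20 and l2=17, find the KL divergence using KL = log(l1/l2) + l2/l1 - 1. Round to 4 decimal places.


KL divergence for exponential family:
KL = log(l1/l2) + l2/l1 - 1.
log(20/17) = 0.162519.
17/20 = 0.85.
KL = 0.162519 + 0.85 - 1 = 0.0125

0.0125


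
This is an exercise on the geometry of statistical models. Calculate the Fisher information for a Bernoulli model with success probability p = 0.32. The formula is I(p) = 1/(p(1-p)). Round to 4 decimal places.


For Bernoulli(p), Fisher information is I(p) = 1/(p*(1-p)).
p = 0.32, 1-p = 0.68.
p*(1-p) = 0.2176.
I(p) = 1/0.2176 = 4.5956

4.5956


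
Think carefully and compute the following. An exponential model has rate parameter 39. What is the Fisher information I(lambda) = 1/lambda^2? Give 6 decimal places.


Fisher information for exponential: I(lambda) = 1/lambda^2.
lambda = 39, lambda^2 = 1521.
I = 1/1521 = 0.000657

0.000657


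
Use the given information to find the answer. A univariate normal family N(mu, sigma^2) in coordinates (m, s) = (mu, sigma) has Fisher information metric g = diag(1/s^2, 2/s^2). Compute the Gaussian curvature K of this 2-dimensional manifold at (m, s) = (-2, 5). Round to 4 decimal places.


The metric has the form g = (A dm^2 + B ds^2)/s^2 with A = 1, B = 2.
Substitute u = sqrt(A/B)*m: g = B*(du^2 + ds^2)/s^2, i.e. B times the
Poincare upper half-plane metric, which has constant Gaussian curvature -1.
Scaling a 2D metric by a constant c divides the Gaussian curvature by c,
so K = -1/B = -1/(2) = -0.5000 everywhere (the point (m, s) = (-2, 5) is irrelevant:
the curvature is constant).
The requested Gaussian curvature is K = -0.5000.

-0.5000


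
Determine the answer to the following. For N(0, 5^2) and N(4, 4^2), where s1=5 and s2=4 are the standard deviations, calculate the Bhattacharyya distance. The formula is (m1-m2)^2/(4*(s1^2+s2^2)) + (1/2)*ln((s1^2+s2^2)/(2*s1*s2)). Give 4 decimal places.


Bhattacharyya distance between two Gaussians:
DB = (m1-m2)^2/(4*(s1^2+s2^2)) + (1/2)*ln((s1^2+s2^2)/(2*s1*s2)).
(m1-m2)^2 = (-4)^2 = 16.
s1^2+s2^2 = 25 + 16 = 41.
term1 = 16/164 = 0.097561.
term2 = 0.5*ln(41/40.0) = 0.012346.
DB = 0.097561 + 0.012346 = 0.1099

0.1099


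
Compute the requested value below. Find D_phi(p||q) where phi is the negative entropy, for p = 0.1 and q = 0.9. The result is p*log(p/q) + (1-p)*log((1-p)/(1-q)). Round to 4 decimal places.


Bregman divergence with negative entropy generator:
D = p*log(p/q) + (1-p)*log((1-p)/(1-q)).
p = 0.1, q = 0.9.
p*log(p/q) = 0.1*log(0.1/0.9) = -0.219722.
(1-p)*log((1-p)/(1-q)) = 0.9*log(0.9/0.1) = 1.977502.
D = -0.219722 + 1.977502 = 1.7578

1.7578


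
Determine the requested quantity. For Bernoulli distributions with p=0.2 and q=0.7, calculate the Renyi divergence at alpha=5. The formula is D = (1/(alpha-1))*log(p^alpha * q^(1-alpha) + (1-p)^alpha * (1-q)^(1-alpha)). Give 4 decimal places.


Renyi divergence of order alpha between Bernoulli distributions:
D = (1/(alpha-1))*log(p^alpha * q^(1-alpha) + (1-p)^alpha * (1-q)^(1-alpha)).
alpha = 5, p = 0.2, q = 0.7.
p^alpha * q^(1-alpha) = 0.2^5 * 0.7^-4 = 0.001333.
(1-p)^alpha * (1-q)^(1-alpha) = 0.8^5 * 0.3^-4 = 40.454321.
sum = 0.001333 + 40.454321 = 40.455654.
D = (1/4)*log(40.455654) = 0.9251

0.9251


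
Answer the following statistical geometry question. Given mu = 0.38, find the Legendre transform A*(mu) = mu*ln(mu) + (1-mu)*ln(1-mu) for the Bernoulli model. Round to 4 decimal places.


Legendre transform for Bernoulli:
A*(mu) = mu*log(mu) + (1-mu)*log(1-mu).
mu = 0.38, 1-mu = 0.62.
mu*log(mu) = 0.38*log(0.38) = -0.367682.
(1-mu)*log(1-mu) = 0.62*log(0.62) = -0.296382.
A* = -0.367682 + -0.296382 = -0.6641

-0.6641


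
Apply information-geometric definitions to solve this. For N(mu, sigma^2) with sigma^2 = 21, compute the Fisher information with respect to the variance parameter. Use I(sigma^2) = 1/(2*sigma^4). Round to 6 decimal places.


Fisher information for variance: I(sigma^2) = 1/(2*sigma^4).
sigma^2 = 21, so sigma^4 = 441.
I = 1/(2*441) = 1/882 = 0.001134

0.001134


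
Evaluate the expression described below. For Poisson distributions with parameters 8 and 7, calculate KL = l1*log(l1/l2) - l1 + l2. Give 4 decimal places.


KL divergence for Poisson:
KL = l1*log(l1/l2) - l1 + l2.
l1 = 8, l2 = 7.
log(8/7) = 0.133531.
l1*log(l1/l2) = 8 * 0.133531 = 1.068251.
KL = 1.068251 - 8 + 7 = 0.0683

0.0683


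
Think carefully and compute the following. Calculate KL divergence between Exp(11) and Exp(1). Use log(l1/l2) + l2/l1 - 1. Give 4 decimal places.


KL divergence for exponential family:
KL = log(l1/l2) + l2/l1 - 1.
log(11/1) = 2.397895.
1/11 = 0.090909.
KL = 2.397895 + 0.090909 - 1 = 1.4888

1.4888


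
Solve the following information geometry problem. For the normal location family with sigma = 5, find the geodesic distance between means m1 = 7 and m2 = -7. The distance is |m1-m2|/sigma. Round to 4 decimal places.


On the fixed-variance normal subfamily, geodesic distance = |m1-m2|/sigma.
|7 - -7| = 14.
sigma = 5.
d = 14/5 = 2.8000

2.8000


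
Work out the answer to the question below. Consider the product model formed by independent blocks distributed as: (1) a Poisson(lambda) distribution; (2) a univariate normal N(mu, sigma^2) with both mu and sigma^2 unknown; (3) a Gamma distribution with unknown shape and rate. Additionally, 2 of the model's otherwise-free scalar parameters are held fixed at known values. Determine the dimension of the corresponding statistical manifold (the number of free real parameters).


The dimension of a statistical manifold equals the number of free
(independent) real parameters of the model. For a product of independent
blocks the parameter counts add.
- Poisson (lambda): 1.
- normal (mu, sigma^2): 2.
- Gamma (shape, rate): 2.
Total = 1 + 2 + 2 = 5.
2 parameter(s) fixed at known values: 5 - 2 = 3.
Dimension = 3

3


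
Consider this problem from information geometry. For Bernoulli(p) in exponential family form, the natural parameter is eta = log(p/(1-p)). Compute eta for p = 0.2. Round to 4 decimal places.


Natural parameter for Bernoulli: eta = log(p/(1-p)).
p = 0.2, 1-p = 0.8.
p/(1-p) = 0.25.
eta = log(0.25) = -1.3863

-1.3863


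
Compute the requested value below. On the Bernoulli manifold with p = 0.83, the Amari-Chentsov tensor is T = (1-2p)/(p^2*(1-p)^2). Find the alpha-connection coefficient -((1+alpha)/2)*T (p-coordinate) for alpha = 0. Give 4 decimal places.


Skewness (Amari-Chentsov) tensor: T = (1-2p)/(p^2*(1-p)^2).
p = 0.83, 1-2p = -0.66, p^2 = 0.6889, (1-p)^2 = 0.0289.
T = -0.66/(0.6889 * 0.0289) = -33.150487.
In the p-coordinate, Gamma^(alpha) = Gamma^(0) - (alpha/2)*T with Gamma^(0) = (1/2)*g'(p) = -T/2,
so Gamma^(alpha) = -((1+alpha)/2)*T.
alpha = 0, -(1+alpha)/2 = -0.5.
Gamma = -0.5 * -33.150487 = 16.5752

16.5752


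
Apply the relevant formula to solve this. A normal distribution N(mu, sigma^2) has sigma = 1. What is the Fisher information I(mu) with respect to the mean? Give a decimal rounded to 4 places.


The Fisher information for the mean of a normal distribution is I(mu) = 1/sigma^2.
sigma = 1, so sigma^2 = 1.
I(mu) = 1/1 = 1.0000

1.0000


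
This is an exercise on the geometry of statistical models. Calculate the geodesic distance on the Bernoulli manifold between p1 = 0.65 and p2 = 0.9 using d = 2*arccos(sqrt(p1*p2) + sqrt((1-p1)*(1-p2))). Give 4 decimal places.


Geodesic distance on Bernoulli manifold:
d(p1,p2) = 2*arccos(sqrt(p1*p2) + sqrt((1-p1)*(1-p2))).
sqrt(p1*p2) = sqrt(0.65*0.9) = 0.764853.
sqrt((1-p1)*(1-p2)) = sqrt(0.35*0.1) = 0.187083.
arg = 0.764853 + 0.187083 = 0.951936.
d = 2*arccos(0.951936) = 0.6226

0.6226


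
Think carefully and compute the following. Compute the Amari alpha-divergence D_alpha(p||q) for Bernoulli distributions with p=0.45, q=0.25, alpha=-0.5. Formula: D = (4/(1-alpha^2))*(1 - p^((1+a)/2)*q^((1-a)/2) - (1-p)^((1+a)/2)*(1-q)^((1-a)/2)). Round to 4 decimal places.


Amari alpha-divergence:
D = (4/(1-alpha^2))*(1 - p^((1+a)/2)*q^((1-a)/2) - (1-p)^((1+a)/2)*(1-q)^((1-a)/2)).
alpha = -0.5, p = 0.45, q = 0.25.
e1 = (1+alpha)/2 = 0.25, e2 = (1-alpha)/2 = 0.75.
t1 = p^e1 * q^e2 = 0.45^0.25 * 0.25^0.75 = 0.289573.
t2 = (1-p)^e1 * (1-q)^e2 = 0.55^0.25 * 0.75^0.75 = 0.694043.
4/(1-alpha^2) = 5.333333.
D = 5.333333*(1 - 0.289573 - 0.694043) = 0.0874

0.0874


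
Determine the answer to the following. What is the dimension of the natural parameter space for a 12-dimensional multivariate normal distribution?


Exponential family dimension calculation:
For 12-dim MVN: mean has 12 params, covariance has 12*13/2 = 78 unique entries.
Total dim = 12 + 78 = 90.

90


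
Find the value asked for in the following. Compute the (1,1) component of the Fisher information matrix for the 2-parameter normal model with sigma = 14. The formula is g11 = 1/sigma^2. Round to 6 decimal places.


For the 2-parameter normal family, the Fisher metric has:
  g11 = 1/sigma^2, g22 = 2/sigma^2.
sigma = 14, sigma^2 = 196.
g11 = 0.005102

0.005102


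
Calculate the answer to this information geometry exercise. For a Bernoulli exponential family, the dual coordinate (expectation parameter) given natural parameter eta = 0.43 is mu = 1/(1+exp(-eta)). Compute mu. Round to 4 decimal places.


Dual coordinate (expectation parameter) for Bernoulli:
mu = 1/(1+exp(-eta)).
eta = 0.43.
exp(-eta) = exp(-0.43) = 0.650509.
mu = 1/(1+0.650509) = 0.6059

0.6059


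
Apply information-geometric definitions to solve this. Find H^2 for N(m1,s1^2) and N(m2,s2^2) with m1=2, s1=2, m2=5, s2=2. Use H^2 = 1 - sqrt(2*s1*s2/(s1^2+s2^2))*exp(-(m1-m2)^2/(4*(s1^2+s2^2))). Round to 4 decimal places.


Squared Hellinger distance for Gaussians:
H^2 = 1 - sqrt(2*s1*s2/(s1^2+s2^2)) * exp(-(m1-m2)^2/(4*(s1^2+s2^2))).
s1^2 = 4, s2^2 = 4, s1^2+s2^2 = 8.
sqrt(2*2*2/(8)) = 1.0.
(m1-m2)^2 = (-3)^2 = 9.
exp(-9/(4*8)) = exp(-0.28125) = 0.75484.
H^2 = 1 - 1.0*0.75484 = 0.2452

0.2452


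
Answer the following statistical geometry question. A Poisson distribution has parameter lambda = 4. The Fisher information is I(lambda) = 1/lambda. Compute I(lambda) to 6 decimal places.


Fisher information for Poisson: I(lambda) = 1/lambda.
lambda = 4.
I(lambda) = 1/4 = 0.250000

0.250000


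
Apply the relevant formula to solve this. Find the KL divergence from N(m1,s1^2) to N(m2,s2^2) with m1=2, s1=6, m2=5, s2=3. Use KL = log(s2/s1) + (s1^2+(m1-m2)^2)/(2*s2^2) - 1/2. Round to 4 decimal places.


KL divergence between normal distributions:
KL = log(s2/s1) + (s1^2 + (m1-m2)^2)/(2*s2^2) - 1/2.
log(3/6) = -0.693147.
(6^2 + (2-5)^2)/(2*3^2) = (36 + 9)/18 = 2.5.
KL = -0.693147 + 2.5 - 0.5 = 1.3069

1.3069


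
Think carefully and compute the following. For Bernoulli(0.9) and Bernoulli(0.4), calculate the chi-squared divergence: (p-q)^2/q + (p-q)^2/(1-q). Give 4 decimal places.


Chi-squared divergence between Bernoulli distributions:
chi^2 = (p-q)^2/q + (p-q)^2/(1-q).
p = 0.9, q = 0.4, p-q = 0.5.
(p-q)^2 = 0.25.
term1 = 0.25/0.4 = 0.625.
term2 = 0.25/0.6 = 0.416667.
chi^2 = 0.625 + 0.416667 = 1.0417

1.0417


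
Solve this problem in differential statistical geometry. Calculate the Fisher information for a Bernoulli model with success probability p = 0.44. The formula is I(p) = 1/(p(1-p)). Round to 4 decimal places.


For Bernoulli(p), Fisher information is I(p) = 1/(p*(1-p)).
p = 0.44, 1-p = 0.56.
p*(1-p) = 0.2464.
I(p) = 1/0.2464 = 4.0584

4.0584


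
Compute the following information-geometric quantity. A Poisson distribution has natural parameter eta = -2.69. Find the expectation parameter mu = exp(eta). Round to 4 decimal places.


Expectation parameter for Poisson exponential family:
mu = exp(eta).
eta = -2.69.
mu = exp(-2.69) = 0.0679

0.0679


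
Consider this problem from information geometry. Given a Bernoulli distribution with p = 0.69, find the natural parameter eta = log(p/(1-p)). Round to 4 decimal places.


Natural parameter for Bernoulli: eta = log(p/(1-p)).
p = 0.69, 1-p = 0.31.
p/(1-p) = 2.225806.
eta = log(2.225806) = 0.8001

0.8001


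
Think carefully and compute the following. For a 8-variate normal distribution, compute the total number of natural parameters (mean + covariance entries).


Exponential family dimension calculation:
For 8-dim MVN: mean has 8 params, covariance has 8*9/2 = 36 unique entries.
Total dim = 8 + 36 = 44.

44


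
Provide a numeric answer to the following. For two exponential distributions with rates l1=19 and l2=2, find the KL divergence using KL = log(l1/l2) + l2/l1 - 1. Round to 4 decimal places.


KL divergence for exponential family:
KL = log(l1/l2) + l2/l1 - 1.
log(19/2) = 2.251292.
2/19 = 0.105263.
KL = 2.251292 + 0.105263 - 1 = 1.3566

1.3566


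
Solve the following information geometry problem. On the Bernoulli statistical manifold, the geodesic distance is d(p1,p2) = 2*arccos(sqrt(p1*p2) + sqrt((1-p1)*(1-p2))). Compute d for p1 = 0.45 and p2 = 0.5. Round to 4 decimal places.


Geodesic distance on Bernoulli manifold:
d(p1,p2) = 2*arccos(sqrt(p1*p2) + sqrt((1-p1)*(1-p2))).
sqrt(p1*p2) = sqrt(0.45*0.5) = 0.474342.
sqrt((1-p1)*(1-p2)) = sqrt(0.55*0.5) = 0.524404.
arg = 0.474342 + 0.524404 = 0.998746.
d = 2*arccos(0.998746) = 0.1002

0.1002


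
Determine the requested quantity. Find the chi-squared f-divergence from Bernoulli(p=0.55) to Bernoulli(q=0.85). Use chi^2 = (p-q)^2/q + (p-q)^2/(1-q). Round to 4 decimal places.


Chi-squared divergence between Bernoulli distributions:
chi^2 = (p-q)^2/q + (p-q)^2/(1-q).
p = 0.55, q = 0.85, p-q = -0.3.
(p-q)^2 = 0.09.
term1 = 0.09/0.85 = 0.105882.
term2 = 0.09/0.15 = 0.6.
chi^2 = 0.105882 + 0.6 = 0.7059

0.7059


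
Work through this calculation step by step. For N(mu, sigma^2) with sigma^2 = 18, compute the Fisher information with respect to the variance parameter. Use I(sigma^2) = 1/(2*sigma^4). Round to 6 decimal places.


Fisher information for variance: I(sigma^2) = 1/(2*sigma^4).
sigma^2 = 18, so sigma^4 = 324.
I = 1/(2*324) = 1/648 = 0.001543

0.001543


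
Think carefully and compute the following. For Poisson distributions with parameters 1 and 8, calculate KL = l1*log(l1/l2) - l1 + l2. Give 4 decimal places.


KL divergence for Poisson:
KL = l1*log(l1/l2) - l1 + l2.
l1 = 1, l2 = 8.
log(1/8) = -2.079442.
l1*log(l1/l2) = 1 * -2.079442 = -2.079442.
KL = -2.079442 - 1 + 8 = 4.9206

4.9206


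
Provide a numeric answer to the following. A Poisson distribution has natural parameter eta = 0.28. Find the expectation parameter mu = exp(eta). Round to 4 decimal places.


Expectation parameter for Poisson exponential family:
mu = exp(eta).
eta = 0.28.
mu = exp(0.28) = 1.3231

1.3231


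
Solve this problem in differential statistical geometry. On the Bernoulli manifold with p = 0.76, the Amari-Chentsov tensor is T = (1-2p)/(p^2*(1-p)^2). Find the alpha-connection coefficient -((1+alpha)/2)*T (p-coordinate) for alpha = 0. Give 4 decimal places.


Skewness (Amari-Chentsov) tensor: T = (1-2p)/(p^2*(1-p)^2).
p = 0.76, 1-2p = -0.52, p^2 = 0.5776, (1-p)^2 = 0.0576.
T = -0.52/(0.5776 * 0.0576) = -15.629809.
In the p-coordinate, Gamma^(alpha) = Gamma^(0) - (alpha/2)*T with Gamma^(0) = (1/2)*g'(p) = -T/2,
so Gamma^(alpha) = -((1+alpha)/2)*T.
alpha = 0, -(1+alpha)/2 = -0.5.
Gamma = -0.5 * -15.629809 = 7.8149

7.8149


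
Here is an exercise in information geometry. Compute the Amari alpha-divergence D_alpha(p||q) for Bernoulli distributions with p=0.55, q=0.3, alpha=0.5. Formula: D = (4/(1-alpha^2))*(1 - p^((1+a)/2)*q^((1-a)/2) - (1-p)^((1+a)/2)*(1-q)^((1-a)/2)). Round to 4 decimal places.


Amari alpha-divergence:
D = (4/(1-alpha^2))*(1 - p^((1+a)/2)*q^((1-a)/2) - (1-p)^((1+a)/2)*(1-q)^((1-a)/2)).
alpha = 0.5, p = 0.55, q = 0.3.
e1 = (1+alpha)/2 = 0.75, e2 = (1-alpha)/2 = 0.25.
t1 = p^e1 * q^e2 = 0.55^0.75 * 0.3^0.25 = 0.472664.
t2 = (1-p)^e1 * (1-q)^e2 = 0.45^0.75 * 0.7^0.25 = 0.502555.
4/(1-alpha^2) = 5.333333.
D = 5.333333*(1 - 0.472664 - 0.502555) = 0.1322

0.1322


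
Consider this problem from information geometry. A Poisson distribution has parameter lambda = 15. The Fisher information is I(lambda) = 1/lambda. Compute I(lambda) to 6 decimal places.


Fisher information for Poisson: I(lambda) = 1/lambda.
lambda = 15.
I(lambda) = 1/15 = 0.066667

0.066667


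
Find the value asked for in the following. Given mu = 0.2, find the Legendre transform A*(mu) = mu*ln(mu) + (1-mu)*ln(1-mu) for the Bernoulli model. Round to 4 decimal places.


Legendre transform for Bernoulli:
A*(mu) = mu*log(mu) + (1-mu)*log(1-mu).
mu = 0.2, 1-mu = 0.8.
mu*log(mu) = 0.2*log(0.2) = -0.321888.
(1-mu)*log(1-mu) = 0.8*log(0.8) = -0.178515.
A* = -0.321888 + -0.178515 = -0.5004

-0.5004


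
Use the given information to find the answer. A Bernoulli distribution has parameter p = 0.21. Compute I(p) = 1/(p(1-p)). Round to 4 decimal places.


For Bernoulli(p), Fisher information is I(p) = 1/(p*(1-p)).
p = 0.21, 1-p = 0.79.
p*(1-p) = 0.1659.
I(p) = 1/0.1659 = 6.0277

6.0277


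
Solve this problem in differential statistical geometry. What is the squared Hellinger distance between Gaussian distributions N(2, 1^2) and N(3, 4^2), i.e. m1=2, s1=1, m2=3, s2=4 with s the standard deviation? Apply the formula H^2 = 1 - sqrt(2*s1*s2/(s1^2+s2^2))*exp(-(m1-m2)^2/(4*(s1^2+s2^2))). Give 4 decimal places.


Squared Hellinger distance for Gaussians:
H^2 = 1 - sqrt(2*s1*s2/(s1^2+s2^2)) * exp(-(m1-m2)^2/(4*(s1^2+s2^2))).
s1^2 = 1, s2^2 = 16, s1^2+s2^2 = 17.
sqrt(2*1*4/(17)) = 0.685994.
(m1-m2)^2 = (-1)^2 = 1.
exp(-1/(4*17)) = exp(-0.014706) = 0.985402.
H^2 = 1 - 0.685994*0.985402 = 0.3240

0.3240


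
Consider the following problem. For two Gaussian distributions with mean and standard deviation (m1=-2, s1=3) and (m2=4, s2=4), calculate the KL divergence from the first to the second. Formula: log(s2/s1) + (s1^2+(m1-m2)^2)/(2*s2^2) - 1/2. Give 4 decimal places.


KL divergence between normal distributions:
KL = log(s2/s1) + (s1^2 + (m1-m2)^2)/(2*s2^2) - 1/2.
log(4/3) = 0.287682.
(3^2 + (-2-4)^2)/(2*4^2) = (9 + 36)/32 = 1.40625.
KL = 0.287682 + 1.40625 - 0.5 = 1.1939

1.1939


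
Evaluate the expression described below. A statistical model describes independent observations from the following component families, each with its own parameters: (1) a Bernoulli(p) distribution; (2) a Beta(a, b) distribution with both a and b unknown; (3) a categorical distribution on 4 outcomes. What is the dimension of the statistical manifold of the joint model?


The dimension of a statistical manifold equals the number of free
(independent) real parameters of the model. For a product of independent
blocks the parameter counts add.
- Bernoulli (p): 1.
- Beta (a, b): 2.
- categorical on 4 outcomes (probabilities sum to 1): 4-1 = 3.
Total = 1 + 2 + 3 = 6.
Dimension = 6

6


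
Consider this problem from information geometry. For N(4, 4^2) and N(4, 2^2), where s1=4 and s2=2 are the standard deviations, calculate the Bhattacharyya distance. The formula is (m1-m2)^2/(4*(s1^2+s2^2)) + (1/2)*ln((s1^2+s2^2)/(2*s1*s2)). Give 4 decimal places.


Bhattacharyya distance between two Gaussians:
DB = (m1-m2)^2/(4*(s1^2+s2^2)) + (1/2)*ln((s1^2+s2^2)/(2*s1*s2)).
(m1-m2)^2 = (0)^2 = 0.
s1^2+s2^2 = 16 + 4 = 20.
term1 = 0/80 = 0.0.
term2 = 0.5*ln(20/16.0) = 0.111572.
DB = 0.0 + 0.111572 = 0.1116

0.1116


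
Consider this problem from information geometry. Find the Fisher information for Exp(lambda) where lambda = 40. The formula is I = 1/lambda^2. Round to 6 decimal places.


Fisher information for exponential: I(lambda) = 1/lambda^2.
lambda = 40, lambda^2 = 1600.
I = 1/1600 = 0.000625

0.000625


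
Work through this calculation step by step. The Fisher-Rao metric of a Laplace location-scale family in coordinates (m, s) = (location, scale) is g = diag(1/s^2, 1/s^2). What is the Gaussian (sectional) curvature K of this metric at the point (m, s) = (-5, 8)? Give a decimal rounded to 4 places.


The metric has the form g = (A dm^2 + B ds^2)/s^2 with A = 1, B = 1.
Substitute u = sqrt(A/B)*m: g = B*(du^2 + ds^2)/s^2, i.e. B times the
Poincare upper half-plane metric, which has constant Gaussian curvature -1.
Scaling a 2D metric by a constant c divides the Gaussian curvature by c,
so K = -1/B = -1/(1) = -1.0000 everywhere (the point (m, s) = (-5, 8) is irrelevant:
the curvature is constant).
The requested Gaussian curvature is K = -1.0000.

-1.0000


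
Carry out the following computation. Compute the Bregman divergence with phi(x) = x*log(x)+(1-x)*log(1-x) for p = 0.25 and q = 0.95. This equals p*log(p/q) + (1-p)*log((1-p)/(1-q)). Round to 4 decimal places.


Bregman divergence with negative entropy generator:
D = p*log(p/q) + (1-p)*log((1-p)/(1-q)).
p = 0.25, q = 0.95.
p*log(p/q) = 0.25*log(0.25/0.95) = -0.33375.
(1-p)*log((1-p)/(1-q)) = 0.75*log(0.75/0.05) = 2.031038.
D = -0.33375 + 2.031038 = 1.6973

1.6973


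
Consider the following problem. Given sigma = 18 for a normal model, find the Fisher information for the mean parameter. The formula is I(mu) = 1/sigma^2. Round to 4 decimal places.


The Fisher information for the mean of a normal distribution is I(mu) = 1/sigma^2.
sigma = 18, so sigma^2 = 324.
I(mu) = 1/324 = 0.0031

0.0031


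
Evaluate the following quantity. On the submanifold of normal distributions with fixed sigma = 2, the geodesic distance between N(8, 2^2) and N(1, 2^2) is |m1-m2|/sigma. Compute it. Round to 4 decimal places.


On the fixed-variance normal subfamily, geodesic distance = |m1-m2|/sigma.
|8 - 1| = 7.
sigma = 2.
d = 7/2 = 3.5000

3.5000


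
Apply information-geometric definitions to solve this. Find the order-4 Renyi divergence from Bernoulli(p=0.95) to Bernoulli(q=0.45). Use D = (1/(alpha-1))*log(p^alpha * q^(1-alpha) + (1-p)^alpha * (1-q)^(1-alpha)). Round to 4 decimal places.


Renyi divergence of order alpha between Bernoulli distributions:
D = (1/(alpha-1))*log(p^alpha * q^(1-alpha) + (1-p)^alpha * (1-q)^(1-alpha)).
alpha = 4, p = 0.95, q = 0.45.
p^alpha * q^(1-alpha) = 0.95^4 * 0.45^-3 = 8.93834.
(1-p)^alpha * (1-q)^(1-alpha) = 0.05^4 * 0.55^-3 = 3.8e-05.
sum = 8.93834 + 3.8e-05 = 8.938378.
D = (1/3)*log(8.938378) = 0.7301

0.7301


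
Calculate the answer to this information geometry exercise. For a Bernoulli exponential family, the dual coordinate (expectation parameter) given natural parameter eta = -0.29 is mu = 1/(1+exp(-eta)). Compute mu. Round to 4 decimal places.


Dual coordinate (expectation parameter) for Bernoulli:
mu = 1/(1+exp(-eta)).
eta = -0.29.
exp(-eta) = exp(0.29) = 1.336427.
mu = 1/(1+1.336427) = 0.4280

0.4280


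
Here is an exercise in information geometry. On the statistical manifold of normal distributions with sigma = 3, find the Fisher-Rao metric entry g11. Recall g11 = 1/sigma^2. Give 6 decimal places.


For the 2-parameter normal family, the Fisher metric has:
  g11 = 1/sigma^2, g22 = 2/sigma^2.
sigma = 3, sigma^2 = 9.
g11 = 0.111111

0.111111


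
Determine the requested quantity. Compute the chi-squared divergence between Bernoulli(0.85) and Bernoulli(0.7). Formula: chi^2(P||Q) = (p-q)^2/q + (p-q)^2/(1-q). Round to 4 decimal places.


Chi-squared divergence between Bernoulli distributions:
chi^2 = (p-q)^2/q + (p-q)^2/(1-q).
p = 0.85, q = 0.7, p-q = 0.15.
(p-q)^2 = 0.0225.
term1 = 0.0225/0.7 = 0.032143.
term2 = 0.0225/0.3 = 0.075.
chi^2 = 0.032143 + 0.075 = 0.1071

0.1071


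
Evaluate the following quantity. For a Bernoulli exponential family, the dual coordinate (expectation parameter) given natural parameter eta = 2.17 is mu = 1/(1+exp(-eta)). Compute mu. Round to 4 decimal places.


Dual coordinate (expectation parameter) for Bernoulli:
mu = 1/(1+exp(-eta)).
eta = 2.17.
exp(-eta) = exp(-2.17) = 0.114178.
mu = 1/(1+0.114178) = 0.8975

0.8975


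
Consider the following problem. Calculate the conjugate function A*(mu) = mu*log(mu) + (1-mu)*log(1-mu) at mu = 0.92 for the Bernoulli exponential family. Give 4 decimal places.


Legendre transform for Bernoulli:
A*(mu) = mu*log(mu) + (1-mu)*log(1-mu).
mu = 0.92, 1-mu = 0.08.
mu*log(mu) = 0.92*log(0.92) = -0.076711.
(1-mu)*log(1-mu) = 0.08*log(0.08) = -0.202058.
A* = -0.076711 + -0.202058 = -0.2788

-0.2788


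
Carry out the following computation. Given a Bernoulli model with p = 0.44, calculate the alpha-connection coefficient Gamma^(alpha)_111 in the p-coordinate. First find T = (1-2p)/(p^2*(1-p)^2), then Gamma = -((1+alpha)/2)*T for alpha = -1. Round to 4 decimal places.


Skewness (Amari-Chentsov) tensor: T = (1-2p)/(p^2*(1-p)^2).
p = 0.44, 1-2p = 0.12, p^2 = 0.1936, (1-p)^2 = 0.3136.
T = 0.12/(0.1936 * 0.3136) = 1.976514.
In the p-coordinate, Gamma^(alpha) = Gamma^(0) - (alpha/2)*T with Gamma^(0) = (1/2)*g'(p) = -T/2,
so Gamma^(alpha) = -((1+alpha)/2)*T.
alpha = -1, -(1+alpha)/2 = 0.0.
Gamma = 0.0 * 1.976514 = 0.0000

0.0000


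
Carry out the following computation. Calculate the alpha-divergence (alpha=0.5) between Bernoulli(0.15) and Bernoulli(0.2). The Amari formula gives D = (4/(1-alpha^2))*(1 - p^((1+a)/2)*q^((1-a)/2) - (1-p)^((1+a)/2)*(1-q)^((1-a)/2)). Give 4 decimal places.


Amari alpha-divergence:
D = (4/(1-alpha^2))*(1 - p^((1+a)/2)*q^((1-a)/2) - (1-p)^((1+a)/2)*(1-q)^((1-a)/2)).
alpha = 0.5, p = 0.15, q = 0.2.
e1 = (1+alpha)/2 = 0.75, e2 = (1-alpha)/2 = 0.25.
t1 = p^e1 * q^e2 = 0.15^0.75 * 0.2^0.25 = 0.161185.
t2 = (1-p)^e1 * (1-q)^e2 = 0.85^0.75 * 0.8^0.25 = 0.837214.
4/(1-alpha^2) = 5.333333.
D = 5.333333*(1 - 0.161185 - 0.837214) = 0.0085

0.0085


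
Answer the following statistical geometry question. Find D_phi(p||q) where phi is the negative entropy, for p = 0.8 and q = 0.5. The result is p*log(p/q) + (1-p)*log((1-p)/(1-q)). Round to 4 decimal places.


Bregman divergence with negative entropy generator:
D = p*log(p/q) + (1-p)*log((1-p)/(1-q)).
p = 0.8, q = 0.5.
p*log(p/q) = 0.8*log(0.8/0.5) = 0.376003.
(1-p)*log((1-p)/(1-q)) = 0.2*log(0.2/0.5) = -0.183258.
D = 0.376003 + -0.183258 = 0.1927

0.1927


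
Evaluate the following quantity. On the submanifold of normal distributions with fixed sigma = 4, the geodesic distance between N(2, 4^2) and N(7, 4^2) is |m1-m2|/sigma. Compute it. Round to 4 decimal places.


On the fixed-variance normal subfamily, geodesic distance = |m1-m2|/sigma.
|2 - 7| = 5.
sigma = 4.
d = 5/4 = 1.2500

1.2500


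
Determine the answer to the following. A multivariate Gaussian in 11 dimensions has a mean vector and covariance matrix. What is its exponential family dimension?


Exponential family dimension calculation:
For 11-dim MVN: mean has 11 params, covariance has 11*12/2 = 66 unique entries.
Total dim = 11 + 66 = 77.

77


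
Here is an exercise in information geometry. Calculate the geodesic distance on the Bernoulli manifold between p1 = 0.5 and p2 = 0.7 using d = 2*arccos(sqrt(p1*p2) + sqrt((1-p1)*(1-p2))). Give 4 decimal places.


Geodesic distance on Bernoulli manifold:
d(p1,p2) = 2*arccos(sqrt(p1*p2) + sqrt((1-p1)*(1-p2))).
sqrt(p1*p2) = sqrt(0.5*0.7) = 0.591608.
sqrt((1-p1)*(1-p2)) = sqrt(0.5*0.3) = 0.387298.
arg = 0.591608 + 0.387298 = 0.978906.
d = 2*arccos(0.978906) = 0.4115

0.4115


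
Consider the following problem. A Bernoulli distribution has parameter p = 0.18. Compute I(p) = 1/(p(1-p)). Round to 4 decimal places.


For Bernoulli(p), Fisher information is I(p) = 1/(p*(1-p)).
p = 0.18, 1-p = 0.82.
p*(1-p) = 0.1476.
I(p) = 1/0.1476 = 6.7751

6.7751


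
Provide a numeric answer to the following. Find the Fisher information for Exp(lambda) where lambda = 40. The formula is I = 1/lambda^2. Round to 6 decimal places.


Fisher information for exponential: I(lambda) = 1/lambda^2.
lambda = 40, lambda^2 = 1600.
I = 1/1600 = 0.000625

0.000625


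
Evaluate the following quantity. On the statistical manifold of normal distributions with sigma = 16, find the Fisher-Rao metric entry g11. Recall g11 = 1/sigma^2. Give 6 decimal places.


For the 2-parameter normal family, the Fisher metric has:
  g11 = 1/sigma^2, g22 = 2/sigma^2.
sigma = 16, sigma^2 = 256.
g11 = 0.003906

0.003906


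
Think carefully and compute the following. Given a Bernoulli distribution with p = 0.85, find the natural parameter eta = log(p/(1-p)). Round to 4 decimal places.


Natural parameter for Bernoulli: eta = log(p/(1-p)).
p = 0.85, 1-p = 0.15.
p/(1-p) = 5.666667.
eta = log(5.666667) = 1.7346

1.7346


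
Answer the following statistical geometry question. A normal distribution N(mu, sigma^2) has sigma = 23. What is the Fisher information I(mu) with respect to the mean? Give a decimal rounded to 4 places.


The Fisher information for the mean of a normal distribution is I(mu) = 1/sigma^2.
sigma = 23, so sigma^2 = 529.
I(mu) = 1/529 = 0.0019

0.0019


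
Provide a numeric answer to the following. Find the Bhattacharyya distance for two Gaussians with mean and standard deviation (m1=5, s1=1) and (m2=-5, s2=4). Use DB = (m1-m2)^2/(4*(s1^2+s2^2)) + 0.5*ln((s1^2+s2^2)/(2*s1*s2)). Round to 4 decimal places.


Bhattacharyya distance between two Gaussians:
DB = (m1-m2)^2/(4*(s1^2+s2^2)) + (1/2)*ln((s1^2+s2^2)/(2*s1*s2)).
(m1-m2)^2 = (10)^2 = 100.
s1^2+s2^2 = 1 + 16 = 17.
term1 = 100/68 = 1.470588.
term2 = 0.5*ln(17/8.0) = 0.376886.
DB = 1.470588 + 0.376886 = 1.8475

1.8475


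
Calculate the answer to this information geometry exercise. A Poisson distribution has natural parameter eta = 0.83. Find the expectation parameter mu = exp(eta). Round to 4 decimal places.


Expectation parameter for Poisson exponential family:
mu = exp(eta).
eta = 0.83.
mu = exp(0.83) = 2.2933

2.2933


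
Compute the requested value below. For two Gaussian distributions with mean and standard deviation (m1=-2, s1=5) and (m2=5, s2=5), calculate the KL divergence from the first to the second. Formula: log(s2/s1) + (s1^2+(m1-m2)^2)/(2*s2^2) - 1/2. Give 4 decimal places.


KL divergence between normal distributions:
KL = log(s2/s1) + (s1^2 + (m1-m2)^2)/(2*s2^2) - 1/2.
log(5/5) = 0.0.
(5^2 + (-2-5)^2)/(2*5^2) = (25 + 49)/50 = 1.48.
KL = 0.0 + 1.48 - 0.5 = 0.9800

0.9800
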